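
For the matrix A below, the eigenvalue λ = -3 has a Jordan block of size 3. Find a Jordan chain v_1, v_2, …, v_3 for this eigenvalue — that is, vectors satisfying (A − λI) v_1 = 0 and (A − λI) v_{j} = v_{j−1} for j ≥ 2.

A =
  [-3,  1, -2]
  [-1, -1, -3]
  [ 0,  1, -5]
A Jordan chain for λ = -3 of length 3:
v_1 = (-1, -2, -1)ᵀ
v_2 = (0, -1, 0)ᵀ
v_3 = (1, 0, 0)ᵀ

Let N = A − (-3)·I. We want v_3 with N^3 v_3 = 0 but N^2 v_3 ≠ 0; then v_{j-1} := N · v_j for j = 3, …, 2.

Pick v_3 = (1, 0, 0)ᵀ.
Then v_2 = N · v_3 = (0, -1, 0)ᵀ.
Then v_1 = N · v_2 = (-1, -2, -1)ᵀ.

Sanity check: (A − (-3)·I) v_1 = (0, 0, 0)ᵀ = 0. ✓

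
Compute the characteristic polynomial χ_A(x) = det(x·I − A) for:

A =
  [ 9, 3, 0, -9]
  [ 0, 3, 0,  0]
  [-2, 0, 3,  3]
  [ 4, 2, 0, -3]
x^4 - 12*x^3 + 54*x^2 - 108*x + 81

Expanding det(x·I − A) (e.g. by cofactor expansion or by noting that A is similar to its Jordan form J, which has the same characteristic polynomial as A) gives
  χ_A(x) = x^4 - 12*x^3 + 54*x^2 - 108*x + 81
which factors as (x - 3)^4. The eigenvalues (with algebraic multiplicities) are λ = 3 with multiplicity 4.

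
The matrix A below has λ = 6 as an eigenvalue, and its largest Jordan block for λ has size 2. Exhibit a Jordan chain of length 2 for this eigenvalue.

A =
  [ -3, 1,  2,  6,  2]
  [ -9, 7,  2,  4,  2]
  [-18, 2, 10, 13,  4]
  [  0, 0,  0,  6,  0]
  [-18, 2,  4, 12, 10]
A Jordan chain for λ = 6 of length 2:
v_1 = (-9, -9, -18, 0, -18)ᵀ
v_2 = (1, 0, 0, 0, 0)ᵀ

Let N = A − (6)·I. We want v_2 with N^2 v_2 = 0 but N^1 v_2 ≠ 0; then v_{j-1} := N · v_j for j = 2, …, 2.

Pick v_2 = (1, 0, 0, 0, 0)ᵀ.
Then v_1 = N · v_2 = (-9, -9, -18, 0, -18)ᵀ.

Sanity check: (A − (6)·I) v_1 = (0, 0, 0, 0, 0)ᵀ = 0. ✓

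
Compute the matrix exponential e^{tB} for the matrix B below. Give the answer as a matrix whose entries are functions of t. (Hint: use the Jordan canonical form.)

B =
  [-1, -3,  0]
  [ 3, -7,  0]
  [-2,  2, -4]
e^{tB} =
  [3*t*exp(-4*t) + exp(-4*t), -3*t*exp(-4*t), 0]
  [3*t*exp(-4*t), -3*t*exp(-4*t) + exp(-4*t), 0]
  [-2*t*exp(-4*t), 2*t*exp(-4*t), exp(-4*t)]

Strategy: write B = P · J · P⁻¹ where J is a Jordan canonical form, so e^{tB} = P · e^{tJ} · P⁻¹, and e^{tJ} can be computed block-by-block.

B has Jordan form
J =
  [-4,  1,  0]
  [ 0, -4,  0]
  [ 0,  0, -4]
(up to reordering of blocks).

Per-block formulas:
  For a 2×2 Jordan block J_2(-4): exp(t · J_2(-4)) = e^(-4t)·(I + t·N), where N is the 2×2 nilpotent shift.
  For a 1×1 block at λ = -4: exp(t · [-4]) = [e^(-4t)].

After assembling e^{tJ} and conjugating by P, we get:

e^{tB} =
  [3*t*exp(-4*t) + exp(-4*t), -3*t*exp(-4*t), 0]
  [3*t*exp(-4*t), -3*t*exp(-4*t) + exp(-4*t), 0]
  [-2*t*exp(-4*t), 2*t*exp(-4*t), exp(-4*t)]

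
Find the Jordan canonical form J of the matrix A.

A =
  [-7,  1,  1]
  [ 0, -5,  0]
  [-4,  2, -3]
J_2(-5) ⊕ J_1(-5)

The characteristic polynomial is
  det(x·I − A) = x^3 + 15*x^2 + 75*x + 125 = (x + 5)^3

Eigenvalues and multiplicities (the geometric multiplicity of λ is n − rank(A − λI), which equals the number of Jordan blocks for λ):
  λ = -5: algebraic multiplicity = 3, geometric multiplicity = 2

Determining the block sizes for each eigenvalue:
  λ = -5: 2 blocks summing to 3 forces exactly one block of size 2 and the rest size 1 → block sizes [2, 1]

Assembling the blocks gives a Jordan form
J =
  [-5,  1,  0]
  [ 0, -5,  0]
  [ 0,  0, -5]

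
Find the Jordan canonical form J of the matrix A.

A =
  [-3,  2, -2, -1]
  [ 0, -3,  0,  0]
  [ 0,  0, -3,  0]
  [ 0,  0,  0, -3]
J_2(-3) ⊕ J_1(-3) ⊕ J_1(-3)

The characteristic polynomial is
  det(x·I − A) = x^4 + 12*x^3 + 54*x^2 + 108*x + 81 = (x + 3)^4

Eigenvalues and multiplicities (the geometric multiplicity of λ is n − rank(A − λI), which equals the number of Jordan blocks for λ):
  λ = -3: algebraic multiplicity = 4, geometric multiplicity = 3

Determining the block sizes for each eigenvalue:
  λ = -3: 3 blocks summing to 4 forces exactly one block of size 2 and the rest size 1 → block sizes [2, 1, 1]

Assembling the blocks gives a Jordan form
J =
  [-3,  1,  0,  0]
  [ 0, -3,  0,  0]
  [ 0,  0, -3,  0]
  [ 0,  0,  0, -3]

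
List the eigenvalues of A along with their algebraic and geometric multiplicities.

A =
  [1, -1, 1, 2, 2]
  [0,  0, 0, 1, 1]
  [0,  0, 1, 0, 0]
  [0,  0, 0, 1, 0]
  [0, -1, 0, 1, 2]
λ = 1: alg = 5, geom = 3

Step 1 — factor the characteristic polynomial to read off the algebraic multiplicities:
  χ_A(x) = (x - 1)^5

Step 2 — compute geometric multiplicities via the rank-nullity identity g(λ) = n − rank(A − λI):
  rank(A − (1)·I) = 2, so dim ker(A − (1)·I) = n − 2 = 3

Summary:
  λ = 1: algebraic multiplicity = 5, geometric multiplicity = 3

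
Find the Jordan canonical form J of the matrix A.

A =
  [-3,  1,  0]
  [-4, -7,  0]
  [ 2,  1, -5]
J_2(-5) ⊕ J_1(-5)

The characteristic polynomial is
  det(x·I − A) = x^3 + 15*x^2 + 75*x + 125 = (x + 5)^3

Eigenvalues and multiplicities (the geometric multiplicity of λ is n − rank(A − λI), which equals the number of Jordan blocks for λ):
  λ = -5: algebraic multiplicity = 3, geometric multiplicity = 2

Determining the block sizes for each eigenvalue:
  λ = -5: 2 blocks summing to 3 forces exactly one block of size 2 and the rest size 1 → block sizes [2, 1]

Assembling the blocks gives a Jordan form
J =
  [-5,  1,  0]
  [ 0, -5,  0]
  [ 0,  0, -5]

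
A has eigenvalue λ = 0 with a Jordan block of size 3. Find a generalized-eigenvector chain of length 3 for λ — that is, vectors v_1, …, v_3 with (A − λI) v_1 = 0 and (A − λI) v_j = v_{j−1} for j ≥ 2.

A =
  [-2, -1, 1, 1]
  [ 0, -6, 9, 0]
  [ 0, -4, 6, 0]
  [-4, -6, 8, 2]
A Jordan chain for λ = 0 of length 3:
v_1 = (-2, 0, 0, -4)ᵀ
v_2 = (-1, -6, -4, -6)ᵀ
v_3 = (0, 1, 0, 0)ᵀ

Let N = A − (0)·I. We want v_3 with N^3 v_3 = 0 but N^2 v_3 ≠ 0; then v_{j-1} := N · v_j for j = 3, …, 2.

Pick v_3 = (0, 1, 0, 0)ᵀ.
Then v_2 = N · v_3 = (-1, -6, -4, -6)ᵀ.
Then v_1 = N · v_2 = (-2, 0, 0, -4)ᵀ.

Sanity check: (A − (0)·I) v_1 = (0, 0, 0, 0)ᵀ = 0. ✓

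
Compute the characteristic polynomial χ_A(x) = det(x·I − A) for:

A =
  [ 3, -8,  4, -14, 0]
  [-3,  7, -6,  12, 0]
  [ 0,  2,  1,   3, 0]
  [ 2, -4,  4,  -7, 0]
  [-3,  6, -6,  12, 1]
x^5 - 5*x^4 + 10*x^3 - 10*x^2 + 5*x - 1

Expanding det(x·I − A) (e.g. by cofactor expansion or by noting that A is similar to its Jordan form J, which has the same characteristic polynomial as A) gives
  χ_A(x) = x^5 - 5*x^4 + 10*x^3 - 10*x^2 + 5*x - 1
which factors as (x - 1)^5. The eigenvalues (with algebraic multiplicities) are λ = 1 with multiplicity 5.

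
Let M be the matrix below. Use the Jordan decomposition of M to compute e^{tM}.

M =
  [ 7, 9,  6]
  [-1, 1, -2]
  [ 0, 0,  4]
e^{tM} =
  [3*t*exp(4*t) + exp(4*t), 9*t*exp(4*t), 6*t*exp(4*t)]
  [-t*exp(4*t), -3*t*exp(4*t) + exp(4*t), -2*t*exp(4*t)]
  [0, 0, exp(4*t)]

Strategy: write M = P · J · P⁻¹ where J is a Jordan canonical form, so e^{tM} = P · e^{tJ} · P⁻¹, and e^{tJ} can be computed block-by-block.

M has Jordan form
J =
  [4, 1, 0]
  [0, 4, 0]
  [0, 0, 4]
(up to reordering of blocks).

Per-block formulas:
  For a 2×2 Jordan block J_2(4): exp(t · J_2(4)) = e^(4t)·(I + t·N), where N is the 2×2 nilpotent shift.
  For a 1×1 block at λ = 4: exp(t · [4]) = [e^(4t)].

After assembling e^{tJ} and conjugating by P, we get:

e^{tM} =
  [3*t*exp(4*t) + exp(4*t), 9*t*exp(4*t), 6*t*exp(4*t)]
  [-t*exp(4*t), -3*t*exp(4*t) + exp(4*t), -2*t*exp(4*t)]
  [0, 0, exp(4*t)]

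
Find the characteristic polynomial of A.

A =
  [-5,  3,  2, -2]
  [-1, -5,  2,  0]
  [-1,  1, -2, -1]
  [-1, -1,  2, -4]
x^4 + 16*x^3 + 96*x^2 + 256*x + 256

Expanding det(x·I − A) (e.g. by cofactor expansion or by noting that A is similar to its Jordan form J, which has the same characteristic polynomial as A) gives
  χ_A(x) = x^4 + 16*x^3 + 96*x^2 + 256*x + 256
which factors as (x + 4)^4. The eigenvalues (with algebraic multiplicities) are λ = -4 with multiplicity 4.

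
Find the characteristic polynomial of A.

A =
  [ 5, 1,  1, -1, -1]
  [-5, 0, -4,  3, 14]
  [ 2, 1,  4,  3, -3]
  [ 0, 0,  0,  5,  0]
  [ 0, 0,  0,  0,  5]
x^5 - 19*x^4 + 142*x^3 - 522*x^2 + 945*x - 675

Expanding det(x·I − A) (e.g. by cofactor expansion or by noting that A is similar to its Jordan form J, which has the same characteristic polynomial as A) gives
  χ_A(x) = x^5 - 19*x^4 + 142*x^3 - 522*x^2 + 945*x - 675
which factors as (x - 5)^2*(x - 3)^3. The eigenvalues (with algebraic multiplicities) are λ = 3 with multiplicity 3, λ = 5 with multiplicity 2.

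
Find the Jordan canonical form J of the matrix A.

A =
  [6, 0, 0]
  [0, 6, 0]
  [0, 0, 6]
J_1(6) ⊕ J_1(6) ⊕ J_1(6)

The characteristic polynomial is
  det(x·I − A) = x^3 - 18*x^2 + 108*x - 216 = (x - 6)^3

Eigenvalues and multiplicities (the geometric multiplicity of λ is n − rank(A − λI), which equals the number of Jordan blocks for λ):
  λ = 6: algebraic multiplicity = 3, geometric multiplicity = 3

Determining the block sizes for each eigenvalue:
  λ = 6: gm = am = 3, so every block has size 1 → block sizes [1, 1, 1]

Assembling the blocks gives a Jordan form
J =
  [6, 0, 0]
  [0, 6, 0]
  [0, 0, 6]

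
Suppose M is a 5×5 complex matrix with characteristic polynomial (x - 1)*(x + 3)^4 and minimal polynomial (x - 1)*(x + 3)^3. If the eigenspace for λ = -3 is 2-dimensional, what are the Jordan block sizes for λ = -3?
Block sizes for λ = -3: [3, 1]

Step 1 — from the characteristic polynomial, algebraic multiplicity of λ = -3 is 4. From dim ker(M − (-3)·I) = 2, there are exactly 2 Jordan blocks for λ = -3.
Step 2 — from the minimal polynomial, the factor (x + 3)^3 tells us the largest block for λ = -3 has size 3.
Step 3 — with total size 4, 2 blocks, and largest block 3, the block sizes (in nonincreasing order) are [3, 1].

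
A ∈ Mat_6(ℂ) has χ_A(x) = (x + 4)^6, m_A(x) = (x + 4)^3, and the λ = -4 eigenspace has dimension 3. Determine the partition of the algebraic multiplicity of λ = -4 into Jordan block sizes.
Block sizes for λ = -4: [3, 2, 1]

Step 1 — from the characteristic polynomial, algebraic multiplicity of λ = -4 is 6. From dim ker(A − (-4)·I) = 3, there are exactly 3 Jordan blocks for λ = -4.
Step 2 — from the minimal polynomial, the factor (x + 4)^3 tells us the largest block for λ = -4 has size 3.
Step 3 — with total size 6, 3 blocks, and largest block 3, the block sizes (in nonincreasing order) are [3, 2, 1].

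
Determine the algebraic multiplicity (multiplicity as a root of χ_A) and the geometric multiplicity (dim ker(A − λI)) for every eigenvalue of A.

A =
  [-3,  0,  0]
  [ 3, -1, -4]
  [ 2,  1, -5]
λ = -3: alg = 3, geom = 1

Step 1 — factor the characteristic polynomial to read off the algebraic multiplicities:
  χ_A(x) = (x + 3)^3

Step 2 — compute geometric multiplicities via the rank-nullity identity g(λ) = n − rank(A − λI):
  rank(A − (-3)·I) = 2, so dim ker(A − (-3)·I) = n − 2 = 1

Summary:
  λ = -3: algebraic multiplicity = 3, geometric multiplicity = 1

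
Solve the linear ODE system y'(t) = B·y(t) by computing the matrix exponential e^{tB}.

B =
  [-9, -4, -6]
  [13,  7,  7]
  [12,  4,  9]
e^{tB} =
  [-2*t*exp(3*t) - 4*exp(3*t) + 5*exp(t), -2*exp(3*t) + 2*exp(t), -2*t*exp(3*t) - 2*exp(3*t) + 2*exp(t)]
  [3*t*exp(3*t) + 5*exp(3*t) - 5*exp(t), 3*exp(3*t) - 2*exp(t), 3*t*exp(3*t) + 2*exp(3*t) - 2*exp(t)]
  [2*t*exp(3*t) + 5*exp(3*t) - 5*exp(t), 2*exp(3*t) - 2*exp(t), 2*t*exp(3*t) + 3*exp(3*t) - 2*exp(t)]

Strategy: write B = P · J · P⁻¹ where J is a Jordan canonical form, so e^{tB} = P · e^{tJ} · P⁻¹, and e^{tJ} can be computed block-by-block.

B has Jordan form
J =
  [1, 0, 0]
  [0, 3, 1]
  [0, 0, 3]
(up to reordering of blocks).

Per-block formulas:
  For a 1×1 block at λ = 1: exp(t · [1]) = [e^(1t)].
  For a 2×2 Jordan block J_2(3): exp(t · J_2(3)) = e^(3t)·(I + t·N), where N is the 2×2 nilpotent shift.

After assembling e^{tJ} and conjugating by P, we get:

e^{tB} =
  [-2*t*exp(3*t) - 4*exp(3*t) + 5*exp(t), -2*exp(3*t) + 2*exp(t), -2*t*exp(3*t) - 2*exp(3*t) + 2*exp(t)]
  [3*t*exp(3*t) + 5*exp(3*t) - 5*exp(t), 3*exp(3*t) - 2*exp(t), 3*t*exp(3*t) + 2*exp(3*t) - 2*exp(t)]
  [2*t*exp(3*t) + 5*exp(3*t) - 5*exp(t), 2*exp(3*t) - 2*exp(t), 2*t*exp(3*t) + 3*exp(3*t) - 2*exp(t)]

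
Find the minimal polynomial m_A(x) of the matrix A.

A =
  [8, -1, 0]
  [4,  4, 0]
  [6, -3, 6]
x^2 - 12*x + 36

The characteristic polynomial is χ_A(x) = (x - 6)^3, so the eigenvalues are known. The minimal polynomial is
  m_A(x) = Π_λ (x − λ)^{k_λ}
where k_λ is the size of the *largest* Jordan block for λ (equivalently, the smallest k with (A − λI)^k v = 0 for every generalised eigenvector v of λ).

  λ = 6: largest Jordan block has size 2, contributing (x − 6)^2

So m_A(x) = (x - 6)^2 = x^2 - 12*x + 36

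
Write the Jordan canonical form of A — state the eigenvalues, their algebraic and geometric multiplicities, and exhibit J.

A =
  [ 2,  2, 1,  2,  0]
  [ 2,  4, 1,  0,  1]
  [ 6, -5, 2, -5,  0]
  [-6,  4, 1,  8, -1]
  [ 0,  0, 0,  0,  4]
J_3(4) ⊕ J_2(4)

The characteristic polynomial is
  det(x·I − A) = x^5 - 20*x^4 + 160*x^3 - 640*x^2 + 1280*x - 1024 = (x - 4)^5

Eigenvalues and multiplicities (the geometric multiplicity of λ is n − rank(A − λI), which equals the number of Jordan blocks for λ):
  λ = 4: algebraic multiplicity = 5, geometric multiplicity = 2

Determining the block sizes for each eigenvalue:
  λ = 4: with am = 5 and gm = 2, the partition is not yet determined (e.g. several partitions of 5 into 2 parts exist). Let N = A − (4)·I. Computing rank(N^1) = 3, rank(N^2) = 1, rank(N^3) = 0; the number of blocks of size ≥ j is rank(N^{j−1}) − rank(N^j), giving [2, 2, 1]. So we have 1 block(s) of size 3, 1 block(s) of size 2 → block sizes [3, 2]

Assembling the blocks gives a Jordan form
J =
  [4, 1, 0, 0, 0]
  [0, 4, 1, 0, 0]
  [0, 0, 4, 0, 0]
  [0, 0, 0, 4, 1]
  [0, 0, 0, 0, 4]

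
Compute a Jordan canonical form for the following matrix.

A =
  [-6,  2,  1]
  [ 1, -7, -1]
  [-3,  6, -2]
J_2(-5) ⊕ J_1(-5)

The characteristic polynomial is
  det(x·I − A) = x^3 + 15*x^2 + 75*x + 125 = (x + 5)^3

Eigenvalues and multiplicities (the geometric multiplicity of λ is n − rank(A − λI), which equals the number of Jordan blocks for λ):
  λ = -5: algebraic multiplicity = 3, geometric multiplicity = 2

Determining the block sizes for each eigenvalue:
  λ = -5: 2 blocks summing to 3 forces exactly one block of size 2 and the rest size 1 → block sizes [2, 1]

Assembling the blocks gives a Jordan form
J =
  [-5,  1,  0]
  [ 0, -5,  0]
  [ 0,  0, -5]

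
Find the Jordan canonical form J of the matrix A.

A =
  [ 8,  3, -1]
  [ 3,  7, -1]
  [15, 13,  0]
J_3(5)

The characteristic polynomial is
  det(x·I − A) = x^3 - 15*x^2 + 75*x - 125 = (x - 5)^3

Eigenvalues and multiplicities (the geometric multiplicity of λ is n − rank(A − λI), which equals the number of Jordan blocks for λ):
  λ = 5: algebraic multiplicity = 3, geometric multiplicity = 1

Determining the block sizes for each eigenvalue:
  λ = 5: one block (gm = 1), so the single block has size am = 3 → block sizes [3]

Assembling the blocks gives a Jordan form
J =
  [5, 1, 0]
  [0, 5, 1]
  [0, 0, 5]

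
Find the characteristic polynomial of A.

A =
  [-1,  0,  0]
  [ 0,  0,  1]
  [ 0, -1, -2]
x^3 + 3*x^2 + 3*x + 1

Expanding det(x·I − A) (e.g. by cofactor expansion or by noting that A is similar to its Jordan form J, which has the same characteristic polynomial as A) gives
  χ_A(x) = x^3 + 3*x^2 + 3*x + 1
which factors as (x + 1)^3. The eigenvalues (with algebraic multiplicities) are λ = -1 with multiplicity 3.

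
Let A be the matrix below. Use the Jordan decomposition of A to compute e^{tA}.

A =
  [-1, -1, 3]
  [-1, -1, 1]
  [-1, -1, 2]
e^{tA} =
  [-t^2/2 - t + 1, -t^2/2 - t, t^2 + 3*t]
  [t^2/2 - t, t^2/2 - t + 1, -t^2 + t]
  [-t, -t, 2*t + 1]

Strategy: write A = P · J · P⁻¹ where J is a Jordan canonical form, so e^{tA} = P · e^{tJ} · P⁻¹, and e^{tJ} can be computed block-by-block.

A has Jordan form
J =
  [0, 1, 0]
  [0, 0, 1]
  [0, 0, 0]
(up to reordering of blocks).

Per-block formulas:
  For a 3×3 Jordan block J_3(0): exp(t · J_3(0)) = e^(0t)·(I + t·N + (t^2/2)·N^2), where N is the 3×3 nilpotent shift.

After assembling e^{tJ} and conjugating by P, we get:

e^{tA} =
  [-t^2/2 - t + 1, -t^2/2 - t, t^2 + 3*t]
  [t^2/2 - t, t^2/2 - t + 1, -t^2 + t]
  [-t, -t, 2*t + 1]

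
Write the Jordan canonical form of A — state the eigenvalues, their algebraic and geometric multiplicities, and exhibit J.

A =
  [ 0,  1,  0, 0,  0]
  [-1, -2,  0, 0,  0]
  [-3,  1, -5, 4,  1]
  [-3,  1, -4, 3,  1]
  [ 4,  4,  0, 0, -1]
J_2(-1) ⊕ J_2(-1) ⊕ J_1(-1)

The characteristic polynomial is
  det(x·I − A) = x^5 + 5*x^4 + 10*x^3 + 10*x^2 + 5*x + 1 = (x + 1)^5

Eigenvalues and multiplicities (the geometric multiplicity of λ is n − rank(A − λI), which equals the number of Jordan blocks for λ):
  λ = -1: algebraic multiplicity = 5, geometric multiplicity = 3

Determining the block sizes for each eigenvalue:
  λ = -1: with am = 5 and gm = 3, the partition is not yet determined (e.g. several partitions of 5 into 3 parts exist). Let N = A − (-1)·I. Computing rank(N^1) = 2, rank(N^2) = 0; the number of blocks of size ≥ j is rank(N^{j−1}) − rank(N^j), giving [3, 2]. So we have 2 block(s) of size 2, 1 block(s) of size 1 → block sizes [2, 2, 1]

Assembling the blocks gives a Jordan form
J =
  [-1,  1,  0,  0,  0]
  [ 0, -1,  0,  0,  0]
  [ 0,  0, -1,  1,  0]
  [ 0,  0,  0, -1,  0]
  [ 0,  0,  0,  0, -1]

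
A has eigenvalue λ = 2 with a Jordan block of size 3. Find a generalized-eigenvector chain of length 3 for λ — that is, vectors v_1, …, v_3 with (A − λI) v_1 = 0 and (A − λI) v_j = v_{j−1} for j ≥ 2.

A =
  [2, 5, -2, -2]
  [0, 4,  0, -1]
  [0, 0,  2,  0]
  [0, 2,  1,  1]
A Jordan chain for λ = 2 of length 3:
v_1 = (2, 0, 0, 0)ᵀ
v_2 = (1, 2, 0, 4)ᵀ
v_3 = (0, 1, 2, 0)ᵀ

Let N = A − (2)·I. We want v_3 with N^3 v_3 = 0 but N^2 v_3 ≠ 0; then v_{j-1} := N · v_j for j = 3, …, 2.

Pick v_3 = (0, 1, 2, 0)ᵀ.
Then v_2 = N · v_3 = (1, 2, 0, 4)ᵀ.
Then v_1 = N · v_2 = (2, 0, 0, 0)ᵀ.

Sanity check: (A − (2)·I) v_1 = (0, 0, 0, 0)ᵀ = 0. ✓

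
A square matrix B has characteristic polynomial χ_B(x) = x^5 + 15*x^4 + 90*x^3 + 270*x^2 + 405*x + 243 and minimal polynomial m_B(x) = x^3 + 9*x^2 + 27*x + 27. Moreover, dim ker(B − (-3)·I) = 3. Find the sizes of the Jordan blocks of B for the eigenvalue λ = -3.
Block sizes for λ = -3: [3, 1, 1]

Step 1 — from the characteristic polynomial, algebraic multiplicity of λ = -3 is 5. From dim ker(B − (-3)·I) = 3, there are exactly 3 Jordan blocks for λ = -3.
Step 2 — from the minimal polynomial, the factor (x + 3)^3 tells us the largest block for λ = -3 has size 3.
Step 3 — with total size 5, 3 blocks, and largest block 3, the block sizes (in nonincreasing order) are [3, 1, 1].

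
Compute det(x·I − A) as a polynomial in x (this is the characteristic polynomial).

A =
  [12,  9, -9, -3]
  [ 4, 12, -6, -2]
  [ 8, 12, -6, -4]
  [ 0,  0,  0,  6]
x^4 - 24*x^3 + 216*x^2 - 864*x + 1296

Expanding det(x·I − A) (e.g. by cofactor expansion or by noting that A is similar to its Jordan form J, which has the same characteristic polynomial as A) gives
  χ_A(x) = x^4 - 24*x^3 + 216*x^2 - 864*x + 1296
which factors as (x - 6)^4. The eigenvalues (with algebraic multiplicities) are λ = 6 with multiplicity 4.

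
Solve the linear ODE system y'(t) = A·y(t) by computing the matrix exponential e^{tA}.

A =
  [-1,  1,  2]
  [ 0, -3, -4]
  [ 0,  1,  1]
e^{tA} =
  [exp(-t), t*exp(-t), 2*t*exp(-t)]
  [0, -2*t*exp(-t) + exp(-t), -4*t*exp(-t)]
  [0, t*exp(-t), 2*t*exp(-t) + exp(-t)]

Strategy: write A = P · J · P⁻¹ where J is a Jordan canonical form, so e^{tA} = P · e^{tJ} · P⁻¹, and e^{tJ} can be computed block-by-block.

A has Jordan form
J =
  [-1,  1,  0]
  [ 0, -1,  0]
  [ 0,  0, -1]
(up to reordering of blocks).

Per-block formulas:
  For a 2×2 Jordan block J_2(-1): exp(t · J_2(-1)) = e^(-1t)·(I + t·N), where N is the 2×2 nilpotent shift.
  For a 1×1 block at λ = -1: exp(t · [-1]) = [e^(-1t)].

After assembling e^{tJ} and conjugating by P, we get:

e^{tA} =
  [exp(-t), t*exp(-t), 2*t*exp(-t)]
  [0, -2*t*exp(-t) + exp(-t), -4*t*exp(-t)]
  [0, t*exp(-t), 2*t*exp(-t) + exp(-t)]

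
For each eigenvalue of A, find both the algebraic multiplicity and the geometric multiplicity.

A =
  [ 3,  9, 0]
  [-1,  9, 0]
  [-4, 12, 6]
λ = 6: alg = 3, geom = 2

Step 1 — factor the characteristic polynomial to read off the algebraic multiplicities:
  χ_A(x) = (x - 6)^3

Step 2 — compute geometric multiplicities via the rank-nullity identity g(λ) = n − rank(A − λI):
  rank(A − (6)·I) = 1, so dim ker(A − (6)·I) = n − 1 = 2

Summary:
  λ = 6: algebraic multiplicity = 3, geometric multiplicity = 2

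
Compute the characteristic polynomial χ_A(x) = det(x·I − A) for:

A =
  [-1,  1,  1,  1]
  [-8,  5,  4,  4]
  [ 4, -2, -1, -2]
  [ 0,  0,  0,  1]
x^4 - 4*x^3 + 6*x^2 - 4*x + 1

Expanding det(x·I − A) (e.g. by cofactor expansion or by noting that A is similar to its Jordan form J, which has the same characteristic polynomial as A) gives
  χ_A(x) = x^4 - 4*x^3 + 6*x^2 - 4*x + 1
which factors as (x - 1)^4. The eigenvalues (with algebraic multiplicities) are λ = 1 with multiplicity 4.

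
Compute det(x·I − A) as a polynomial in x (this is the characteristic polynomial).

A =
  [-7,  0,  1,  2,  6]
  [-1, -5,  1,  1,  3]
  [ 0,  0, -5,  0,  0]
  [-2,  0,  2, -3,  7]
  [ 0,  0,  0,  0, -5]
x^5 + 25*x^4 + 250*x^3 + 1250*x^2 + 3125*x + 3125

Expanding det(x·I − A) (e.g. by cofactor expansion or by noting that A is similar to its Jordan form J, which has the same characteristic polynomial as A) gives
  χ_A(x) = x^5 + 25*x^4 + 250*x^3 + 1250*x^2 + 3125*x + 3125
which factors as (x + 5)^5. The eigenvalues (with algebraic multiplicities) are λ = -5 with multiplicity 5.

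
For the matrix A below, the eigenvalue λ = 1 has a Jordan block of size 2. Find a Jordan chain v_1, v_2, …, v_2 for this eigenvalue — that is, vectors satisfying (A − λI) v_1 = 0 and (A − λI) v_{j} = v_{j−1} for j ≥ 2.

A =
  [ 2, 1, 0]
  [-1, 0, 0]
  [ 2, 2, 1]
A Jordan chain for λ = 1 of length 2:
v_1 = (1, -1, 2)ᵀ
v_2 = (1, 0, 0)ᵀ

Let N = A − (1)·I. We want v_2 with N^2 v_2 = 0 but N^1 v_2 ≠ 0; then v_{j-1} := N · v_j for j = 2, …, 2.

Pick v_2 = (1, 0, 0)ᵀ.
Then v_1 = N · v_2 = (1, -1, 2)ᵀ.

Sanity check: (A − (1)·I) v_1 = (0, 0, 0)ᵀ = 0. ✓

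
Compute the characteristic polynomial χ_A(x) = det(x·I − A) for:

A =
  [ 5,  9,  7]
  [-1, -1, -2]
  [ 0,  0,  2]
x^3 - 6*x^2 + 12*x - 8

Expanding det(x·I − A) (e.g. by cofactor expansion or by noting that A is similar to its Jordan form J, which has the same characteristic polynomial as A) gives
  χ_A(x) = x^3 - 6*x^2 + 12*x - 8
which factors as (x - 2)^3. The eigenvalues (with algebraic multiplicities) are λ = 2 with multiplicity 3.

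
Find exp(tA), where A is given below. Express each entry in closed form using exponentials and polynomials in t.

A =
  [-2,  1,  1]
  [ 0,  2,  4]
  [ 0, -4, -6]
e^{tA} =
  [exp(-2*t), t*exp(-2*t), t*exp(-2*t)]
  [0, 4*t*exp(-2*t) + exp(-2*t), 4*t*exp(-2*t)]
  [0, -4*t*exp(-2*t), -4*t*exp(-2*t) + exp(-2*t)]

Strategy: write A = P · J · P⁻¹ where J is a Jordan canonical form, so e^{tA} = P · e^{tJ} · P⁻¹, and e^{tJ} can be computed block-by-block.

A has Jordan form
J =
  [-2,  1,  0]
  [ 0, -2,  0]
  [ 0,  0, -2]
(up to reordering of blocks).

Per-block formulas:
  For a 2×2 Jordan block J_2(-2): exp(t · J_2(-2)) = e^(-2t)·(I + t·N), where N is the 2×2 nilpotent shift.
  For a 1×1 block at λ = -2: exp(t · [-2]) = [e^(-2t)].

After assembling e^{tJ} and conjugating by P, we get:

e^{tA} =
  [exp(-2*t), t*exp(-2*t), t*exp(-2*t)]
  [0, 4*t*exp(-2*t) + exp(-2*t), 4*t*exp(-2*t)]
  [0, -4*t*exp(-2*t), -4*t*exp(-2*t) + exp(-2*t)]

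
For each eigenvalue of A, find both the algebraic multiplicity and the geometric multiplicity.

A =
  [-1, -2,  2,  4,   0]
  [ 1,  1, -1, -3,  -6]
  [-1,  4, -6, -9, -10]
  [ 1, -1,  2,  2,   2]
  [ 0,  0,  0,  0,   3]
λ = -1: alg = 4, geom = 2; λ = 3: alg = 1, geom = 1

Step 1 — factor the characteristic polynomial to read off the algebraic multiplicities:
  χ_A(x) = (x - 3)*(x + 1)^4

Step 2 — compute geometric multiplicities via the rank-nullity identity g(λ) = n − rank(A − λI):
  rank(A − (-1)·I) = 3, so dim ker(A − (-1)·I) = n − 3 = 2
  rank(A − (3)·I) = 4, so dim ker(A − (3)·I) = n − 4 = 1

Summary:
  λ = -1: algebraic multiplicity = 4, geometric multiplicity = 2
  λ = 3: algebraic multiplicity = 1, geometric multiplicity = 1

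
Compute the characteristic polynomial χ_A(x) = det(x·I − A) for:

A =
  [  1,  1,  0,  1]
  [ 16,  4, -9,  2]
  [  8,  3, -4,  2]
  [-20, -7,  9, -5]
x^4 + 4*x^3 + 6*x^2 + 4*x + 1

Expanding det(x·I − A) (e.g. by cofactor expansion or by noting that A is similar to its Jordan form J, which has the same characteristic polynomial as A) gives
  χ_A(x) = x^4 + 4*x^3 + 6*x^2 + 4*x + 1
which factors as (x + 1)^4. The eigenvalues (with algebraic multiplicities) are λ = -1 with multiplicity 4.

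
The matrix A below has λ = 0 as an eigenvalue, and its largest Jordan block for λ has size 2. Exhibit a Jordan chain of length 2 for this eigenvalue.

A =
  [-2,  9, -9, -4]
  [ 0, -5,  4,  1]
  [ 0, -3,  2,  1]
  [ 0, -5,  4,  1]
A Jordan chain for λ = 0 of length 2:
v_1 = (-2, 1, 1, 1)ᵀ
v_2 = (1, -1, -1, 0)ᵀ

Let N = A − (0)·I. We want v_2 with N^2 v_2 = 0 but N^1 v_2 ≠ 0; then v_{j-1} := N · v_j for j = 2, …, 2.

Pick v_2 = (1, -1, -1, 0)ᵀ.
Then v_1 = N · v_2 = (-2, 1, 1, 1)ᵀ.

Sanity check: (A − (0)·I) v_1 = (0, 0, 0, 0)ᵀ = 0. ✓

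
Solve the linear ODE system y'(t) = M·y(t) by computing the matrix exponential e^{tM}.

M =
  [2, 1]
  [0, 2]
e^{tM} =
  [exp(2*t), t*exp(2*t)]
  [0, exp(2*t)]

Strategy: write M = P · J · P⁻¹ where J is a Jordan canonical form, so e^{tM} = P · e^{tJ} · P⁻¹, and e^{tJ} can be computed block-by-block.

M has Jordan form
J =
  [2, 1]
  [0, 2]
(up to reordering of blocks).

Per-block formulas:
  For a 2×2 Jordan block J_2(2): exp(t · J_2(2)) = e^(2t)·(I + t·N), where N is the 2×2 nilpotent shift.

After assembling e^{tJ} and conjugating by P, we get:

e^{tM} =
  [exp(2*t), t*exp(2*t)]
  [0, exp(2*t)]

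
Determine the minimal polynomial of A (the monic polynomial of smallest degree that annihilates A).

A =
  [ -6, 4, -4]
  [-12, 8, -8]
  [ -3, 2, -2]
x^2

The characteristic polynomial is χ_A(x) = x^3, so the eigenvalues are known. The minimal polynomial is
  m_A(x) = Π_λ (x − λ)^{k_λ}
where k_λ is the size of the *largest* Jordan block for λ (equivalently, the smallest k with (A − λI)^k v = 0 for every generalised eigenvector v of λ).

  λ = 0: largest Jordan block has size 2, contributing (x − 0)^2

So m_A(x) = x^2 = x^2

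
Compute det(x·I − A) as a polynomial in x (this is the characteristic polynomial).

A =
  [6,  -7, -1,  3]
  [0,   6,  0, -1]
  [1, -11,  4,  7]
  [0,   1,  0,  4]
x^4 - 20*x^3 + 150*x^2 - 500*x + 625

Expanding det(x·I − A) (e.g. by cofactor expansion or by noting that A is similar to its Jordan form J, which has the same characteristic polynomial as A) gives
  χ_A(x) = x^4 - 20*x^3 + 150*x^2 - 500*x + 625
which factors as (x - 5)^4. The eigenvalues (with algebraic multiplicities) are λ = 5 with multiplicity 4.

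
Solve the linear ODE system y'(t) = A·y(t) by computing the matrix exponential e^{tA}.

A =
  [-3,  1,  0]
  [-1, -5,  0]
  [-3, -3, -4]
e^{tA} =
  [t*exp(-4*t) + exp(-4*t), t*exp(-4*t), 0]
  [-t*exp(-4*t), -t*exp(-4*t) + exp(-4*t), 0]
  [-3*t*exp(-4*t), -3*t*exp(-4*t), exp(-4*t)]

Strategy: write A = P · J · P⁻¹ where J is a Jordan canonical form, so e^{tA} = P · e^{tJ} · P⁻¹, and e^{tJ} can be computed block-by-block.

A has Jordan form
J =
  [-4,  1,  0]
  [ 0, -4,  0]
  [ 0,  0, -4]
(up to reordering of blocks).

Per-block formulas:
  For a 1×1 block at λ = -4: exp(t · [-4]) = [e^(-4t)].
  For a 2×2 Jordan block J_2(-4): exp(t · J_2(-4)) = e^(-4t)·(I + t·N), where N is the 2×2 nilpotent shift.

After assembling e^{tJ} and conjugating by P, we get:

e^{tA} =
  [t*exp(-4*t) + exp(-4*t), t*exp(-4*t), 0]
  [-t*exp(-4*t), -t*exp(-4*t) + exp(-4*t), 0]
  [-3*t*exp(-4*t), -3*t*exp(-4*t), exp(-4*t)]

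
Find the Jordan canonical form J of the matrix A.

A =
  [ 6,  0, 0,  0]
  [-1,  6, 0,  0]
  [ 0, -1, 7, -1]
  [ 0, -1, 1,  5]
J_3(6) ⊕ J_1(6)

The characteristic polynomial is
  det(x·I − A) = x^4 - 24*x^3 + 216*x^2 - 864*x + 1296 = (x - 6)^4

Eigenvalues and multiplicities (the geometric multiplicity of λ is n − rank(A − λI), which equals the number of Jordan blocks for λ):
  λ = 6: algebraic multiplicity = 4, geometric multiplicity = 2

Determining the block sizes for each eigenvalue:
  λ = 6: with am = 4 and gm = 2, the partition is not yet determined (e.g. several partitions of 4 into 2 parts exist). Let N = A − (6)·I. Computing rank(N^1) = 2, rank(N^2) = 1, rank(N^3) = 0; the number of blocks of size ≥ j is rank(N^{j−1}) − rank(N^j), giving [2, 1, 1]. So we have 1 block(s) of size 3, 1 block(s) of size 1 → block sizes [3, 1]

Assembling the blocks gives a Jordan form
J =
  [6, 1, 0, 0]
  [0, 6, 1, 0]
  [0, 0, 6, 0]
  [0, 0, 0, 6]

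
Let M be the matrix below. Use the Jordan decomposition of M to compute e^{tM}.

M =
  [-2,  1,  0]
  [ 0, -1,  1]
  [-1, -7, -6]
e^{tM} =
  [t^2*exp(-3*t)/2 + t*exp(-3*t) + exp(-3*t), 3*t^2*exp(-3*t)/2 + t*exp(-3*t), t^2*exp(-3*t)/2]
  [-t^2*exp(-3*t)/2, -3*t^2*exp(-3*t)/2 + 2*t*exp(-3*t) + exp(-3*t), -t^2*exp(-3*t)/2 + t*exp(-3*t)]
  [t^2*exp(-3*t) - t*exp(-3*t), 3*t^2*exp(-3*t) - 7*t*exp(-3*t), t^2*exp(-3*t) - 3*t*exp(-3*t) + exp(-3*t)]

Strategy: write M = P · J · P⁻¹ where J is a Jordan canonical form, so e^{tM} = P · e^{tJ} · P⁻¹, and e^{tJ} can be computed block-by-block.

M has Jordan form
J =
  [-3,  1,  0]
  [ 0, -3,  1]
  [ 0,  0, -3]
(up to reordering of blocks).

Per-block formulas:
  For a 3×3 Jordan block J_3(-3): exp(t · J_3(-3)) = e^(-3t)·(I + t·N + (t^2/2)·N^2), where N is the 3×3 nilpotent shift.

After assembling e^{tJ} and conjugating by P, we get:

e^{tM} =
  [t^2*exp(-3*t)/2 + t*exp(-3*t) + exp(-3*t), 3*t^2*exp(-3*t)/2 + t*exp(-3*t), t^2*exp(-3*t)/2]
  [-t^2*exp(-3*t)/2, -3*t^2*exp(-3*t)/2 + 2*t*exp(-3*t) + exp(-3*t), -t^2*exp(-3*t)/2 + t*exp(-3*t)]
  [t^2*exp(-3*t) - t*exp(-3*t), 3*t^2*exp(-3*t) - 7*t*exp(-3*t), t^2*exp(-3*t) - 3*t*exp(-3*t) + exp(-3*t)]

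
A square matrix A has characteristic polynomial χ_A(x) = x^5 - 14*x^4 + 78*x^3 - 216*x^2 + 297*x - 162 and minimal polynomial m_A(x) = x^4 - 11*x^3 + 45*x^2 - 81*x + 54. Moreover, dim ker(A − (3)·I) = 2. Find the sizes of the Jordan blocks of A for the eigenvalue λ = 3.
Block sizes for λ = 3: [3, 1]

Step 1 — from the characteristic polynomial, algebraic multiplicity of λ = 3 is 4. From dim ker(A − (3)·I) = 2, there are exactly 2 Jordan blocks for λ = 3.
Step 2 — from the minimal polynomial, the factor (x − 3)^3 tells us the largest block for λ = 3 has size 3.
Step 3 — with total size 4, 2 blocks, and largest block 3, the block sizes (in nonincreasing order) are [3, 1].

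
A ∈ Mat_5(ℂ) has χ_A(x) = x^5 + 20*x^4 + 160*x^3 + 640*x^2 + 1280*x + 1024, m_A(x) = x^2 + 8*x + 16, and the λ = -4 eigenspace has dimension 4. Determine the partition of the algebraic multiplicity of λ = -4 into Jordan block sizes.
Block sizes for λ = -4: [2, 1, 1, 1]

Step 1 — from the characteristic polynomial, algebraic multiplicity of λ = -4 is 5. From dim ker(A − (-4)·I) = 4, there are exactly 4 Jordan blocks for λ = -4.
Step 2 — from the minimal polynomial, the factor (x + 4)^2 tells us the largest block for λ = -4 has size 2.
Step 3 — with total size 5, 4 blocks, and largest block 2, the block sizes (in nonincreasing order) are [2, 1, 1, 1].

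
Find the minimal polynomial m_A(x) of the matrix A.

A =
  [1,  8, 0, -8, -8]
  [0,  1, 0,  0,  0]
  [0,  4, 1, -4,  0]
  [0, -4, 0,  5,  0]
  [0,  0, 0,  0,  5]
x^2 - 6*x + 5

The characteristic polynomial is χ_A(x) = (x - 5)^2*(x - 1)^3, so the eigenvalues are known. The minimal polynomial is
  m_A(x) = Π_λ (x − λ)^{k_λ}
where k_λ is the size of the *largest* Jordan block for λ (equivalently, the smallest k with (A − λI)^k v = 0 for every generalised eigenvector v of λ).

  λ = 1: largest Jordan block has size 1, contributing (x − 1)
  λ = 5: largest Jordan block has size 1, contributing (x − 5)

So m_A(x) = (x - 5)*(x - 1) = x^2 - 6*x + 5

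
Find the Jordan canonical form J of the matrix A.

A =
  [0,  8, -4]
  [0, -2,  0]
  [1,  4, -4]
J_2(-2) ⊕ J_1(-2)

The characteristic polynomial is
  det(x·I − A) = x^3 + 6*x^2 + 12*x + 8 = (x + 2)^3

Eigenvalues and multiplicities (the geometric multiplicity of λ is n − rank(A − λI), which equals the number of Jordan blocks for λ):
  λ = -2: algebraic multiplicity = 3, geometric multiplicity = 2

Determining the block sizes for each eigenvalue:
  λ = -2: 2 blocks summing to 3 forces exactly one block of size 2 and the rest size 1 → block sizes [2, 1]

Assembling the blocks gives a Jordan form
J =
  [-2,  1,  0]
  [ 0, -2,  0]
  [ 0,  0, -2]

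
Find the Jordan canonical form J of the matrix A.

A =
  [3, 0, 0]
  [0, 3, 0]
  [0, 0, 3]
J_1(3) ⊕ J_1(3) ⊕ J_1(3)

The characteristic polynomial is
  det(x·I − A) = x^3 - 9*x^2 + 27*x - 27 = (x - 3)^3

Eigenvalues and multiplicities (the geometric multiplicity of λ is n − rank(A − λI), which equals the number of Jordan blocks for λ):
  λ = 3: algebraic multiplicity = 3, geometric multiplicity = 3

Determining the block sizes for each eigenvalue:
  λ = 3: gm = am = 3, so every block has size 1 → block sizes [1, 1, 1]

Assembling the blocks gives a Jordan form
J =
  [3, 0, 0]
  [0, 3, 0]
  [0, 0, 3]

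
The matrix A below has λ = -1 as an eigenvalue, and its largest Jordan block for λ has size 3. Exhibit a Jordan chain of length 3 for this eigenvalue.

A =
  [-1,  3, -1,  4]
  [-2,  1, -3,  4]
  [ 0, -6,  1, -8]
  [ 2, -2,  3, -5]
A Jordan chain for λ = -1 of length 3:
v_1 = (2, 4, -4, -4)ᵀ
v_2 = (0, -2, 0, 2)ᵀ
v_3 = (1, 0, 0, 0)ᵀ

Let N = A − (-1)·I. We want v_3 with N^3 v_3 = 0 but N^2 v_3 ≠ 0; then v_{j-1} := N · v_j for j = 3, …, 2.

Pick v_3 = (1, 0, 0, 0)ᵀ.
Then v_2 = N · v_3 = (0, -2, 0, 2)ᵀ.
Then v_1 = N · v_2 = (2, 4, -4, -4)ᵀ.

Sanity check: (A − (-1)·I) v_1 = (0, 0, 0, 0)ᵀ = 0. ✓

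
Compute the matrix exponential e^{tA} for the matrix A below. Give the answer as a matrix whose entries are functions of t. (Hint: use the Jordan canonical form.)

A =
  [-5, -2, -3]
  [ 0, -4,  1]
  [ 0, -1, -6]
e^{tA} =
  [exp(-5*t), t^2*exp(-5*t)/2 - 2*t*exp(-5*t), t^2*exp(-5*t)/2 - 3*t*exp(-5*t)]
  [0, t*exp(-5*t) + exp(-5*t), t*exp(-5*t)]
  [0, -t*exp(-5*t), -t*exp(-5*t) + exp(-5*t)]

Strategy: write A = P · J · P⁻¹ where J is a Jordan canonical form, so e^{tA} = P · e^{tJ} · P⁻¹, and e^{tJ} can be computed block-by-block.

A has Jordan form
J =
  [-5,  1,  0]
  [ 0, -5,  1]
  [ 0,  0, -5]
(up to reordering of blocks).

Per-block formulas:
  For a 3×3 Jordan block J_3(-5): exp(t · J_3(-5)) = e^(-5t)·(I + t·N + (t^2/2)·N^2), where N is the 3×3 nilpotent shift.

After assembling e^{tJ} and conjugating by P, we get:

e^{tA} =
  [exp(-5*t), t^2*exp(-5*t)/2 - 2*t*exp(-5*t), t^2*exp(-5*t)/2 - 3*t*exp(-5*t)]
  [0, t*exp(-5*t) + exp(-5*t), t*exp(-5*t)]
  [0, -t*exp(-5*t), -t*exp(-5*t) + exp(-5*t)]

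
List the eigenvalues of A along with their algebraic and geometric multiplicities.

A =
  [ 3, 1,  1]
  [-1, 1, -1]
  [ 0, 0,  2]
λ = 2: alg = 3, geom = 2

Step 1 — factor the characteristic polynomial to read off the algebraic multiplicities:
  χ_A(x) = (x - 2)^3

Step 2 — compute geometric multiplicities via the rank-nullity identity g(λ) = n − rank(A − λI):
  rank(A − (2)·I) = 1, so dim ker(A − (2)·I) = n − 1 = 2

Summary:
  λ = 2: algebraic multiplicity = 3, geometric multiplicity = 2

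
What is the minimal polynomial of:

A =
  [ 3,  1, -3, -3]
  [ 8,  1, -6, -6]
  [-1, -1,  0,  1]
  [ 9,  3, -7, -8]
x^3 + 3*x^2 + 3*x + 1

The characteristic polynomial is χ_A(x) = (x + 1)^4, so the eigenvalues are known. The minimal polynomial is
  m_A(x) = Π_λ (x − λ)^{k_λ}
where k_λ is the size of the *largest* Jordan block for λ (equivalently, the smallest k with (A − λI)^k v = 0 for every generalised eigenvector v of λ).

  λ = -1: largest Jordan block has size 3, contributing (x + 1)^3

So m_A(x) = (x + 1)^3 = x^3 + 3*x^2 + 3*x + 1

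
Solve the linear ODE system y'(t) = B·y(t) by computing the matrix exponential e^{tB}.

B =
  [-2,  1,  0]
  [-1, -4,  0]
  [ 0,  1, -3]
e^{tB} =
  [t*exp(-3*t) + exp(-3*t), t*exp(-3*t), 0]
  [-t*exp(-3*t), -t*exp(-3*t) + exp(-3*t), 0]
  [-t^2*exp(-3*t)/2, -t^2*exp(-3*t)/2 + t*exp(-3*t), exp(-3*t)]

Strategy: write B = P · J · P⁻¹ where J is a Jordan canonical form, so e^{tB} = P · e^{tJ} · P⁻¹, and e^{tJ} can be computed block-by-block.

B has Jordan form
J =
  [-3,  1,  0]
  [ 0, -3,  1]
  [ 0,  0, -3]
(up to reordering of blocks).

Per-block formulas:
  For a 3×3 Jordan block J_3(-3): exp(t · J_3(-3)) = e^(-3t)·(I + t·N + (t^2/2)·N^2), where N is the 3×3 nilpotent shift.

After assembling e^{tJ} and conjugating by P, we get:

e^{tB} =
  [t*exp(-3*t) + exp(-3*t), t*exp(-3*t), 0]
  [-t*exp(-3*t), -t*exp(-3*t) + exp(-3*t), 0]
  [-t^2*exp(-3*t)/2, -t^2*exp(-3*t)/2 + t*exp(-3*t), exp(-3*t)]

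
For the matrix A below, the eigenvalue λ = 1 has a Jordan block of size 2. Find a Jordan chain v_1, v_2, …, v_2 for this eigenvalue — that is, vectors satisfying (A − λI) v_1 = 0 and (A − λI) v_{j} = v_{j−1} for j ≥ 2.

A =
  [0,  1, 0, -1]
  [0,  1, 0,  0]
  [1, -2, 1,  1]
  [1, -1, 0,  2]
A Jordan chain for λ = 1 of length 2:
v_1 = (-1, 0, 1, 1)ᵀ
v_2 = (1, 0, 0, 0)ᵀ

Let N = A − (1)·I. We want v_2 with N^2 v_2 = 0 but N^1 v_2 ≠ 0; then v_{j-1} := N · v_j for j = 2, …, 2.

Pick v_2 = (1, 0, 0, 0)ᵀ.
Then v_1 = N · v_2 = (-1, 0, 1, 1)ᵀ.

Sanity check: (A − (1)·I) v_1 = (0, 0, 0, 0)ᵀ = 0. ✓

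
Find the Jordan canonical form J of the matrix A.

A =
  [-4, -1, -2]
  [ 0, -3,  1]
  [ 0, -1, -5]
J_3(-4)

The characteristic polynomial is
  det(x·I − A) = x^3 + 12*x^2 + 48*x + 64 = (x + 4)^3

Eigenvalues and multiplicities (the geometric multiplicity of λ is n − rank(A − λI), which equals the number of Jordan blocks for λ):
  λ = -4: algebraic multiplicity = 3, geometric multiplicity = 1

Determining the block sizes for each eigenvalue:
  λ = -4: one block (gm = 1), so the single block has size am = 3 → block sizes [3]

Assembling the blocks gives a Jordan form
J =
  [-4,  1,  0]
  [ 0, -4,  1]
  [ 0,  0, -4]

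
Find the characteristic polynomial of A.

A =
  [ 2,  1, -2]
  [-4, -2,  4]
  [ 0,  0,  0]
x^3

Expanding det(x·I − A) (e.g. by cofactor expansion or by noting that A is similar to its Jordan form J, which has the same characteristic polynomial as A) gives
  χ_A(x) = x^3
which factors as x^3. The eigenvalues (with algebraic multiplicities) are λ = 0 with multiplicity 3.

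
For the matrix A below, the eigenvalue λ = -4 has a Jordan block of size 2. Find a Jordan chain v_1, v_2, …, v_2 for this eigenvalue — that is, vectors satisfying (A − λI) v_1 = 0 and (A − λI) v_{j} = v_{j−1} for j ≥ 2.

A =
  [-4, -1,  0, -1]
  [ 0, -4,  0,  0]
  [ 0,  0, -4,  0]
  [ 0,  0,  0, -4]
A Jordan chain for λ = -4 of length 2:
v_1 = (-1, 0, 0, 0)ᵀ
v_2 = (0, 1, 0, 0)ᵀ

Let N = A − (-4)·I. We want v_2 with N^2 v_2 = 0 but N^1 v_2 ≠ 0; then v_{j-1} := N · v_j for j = 2, …, 2.

Pick v_2 = (0, 1, 0, 0)ᵀ.
Then v_1 = N · v_2 = (-1, 0, 0, 0)ᵀ.

Sanity check: (A − (-4)·I) v_1 = (0, 0, 0, 0)ᵀ = 0. ✓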